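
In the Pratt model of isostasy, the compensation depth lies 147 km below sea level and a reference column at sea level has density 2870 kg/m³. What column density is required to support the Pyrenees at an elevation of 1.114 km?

Pratt balance: ρ_ref D = ρ (D + h).
ρ = ρ_ref D/(D + h) = 2870 × 147 km/(147 km + 1.114 km) = 2850 kg/m³.

2850 kg/m³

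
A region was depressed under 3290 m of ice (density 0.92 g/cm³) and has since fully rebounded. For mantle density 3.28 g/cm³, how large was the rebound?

Removing the load lets mantle flow back in; uplift u satisfies ρ_ice t = ρ_m u.
u = t ρ_ice/ρ_m = 3290 m × 0.92/3.28 = 923 m.

923 m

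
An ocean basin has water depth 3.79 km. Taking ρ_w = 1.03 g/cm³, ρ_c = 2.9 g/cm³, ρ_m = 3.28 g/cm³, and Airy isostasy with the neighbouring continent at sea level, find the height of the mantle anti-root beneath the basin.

For local isostatic compensation: replacing crust with seawater at the top is compensated by replacing crust with mantle at the base: d (ρ_c − ρ_w) = a (ρ_m − ρ_c).
a = d (ρ_c − ρ_w)/(ρ_m − ρ_c) = 3.79 km × 1.87/0.38 = 18.7 km.

18.7 km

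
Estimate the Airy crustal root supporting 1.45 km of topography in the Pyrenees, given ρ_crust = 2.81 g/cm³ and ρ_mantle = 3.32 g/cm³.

By Archimedes' principle applied to the lithosphere: the weight of the topography is balanced by the buoyancy of the root, ρ_c h = (ρ_m − ρ_c) r.
r = h · ρ_c / (ρ_m − ρ_c) = 1.45 km × 2.81 / (3.32 − 2.81) = 7.99 km.

7.99 km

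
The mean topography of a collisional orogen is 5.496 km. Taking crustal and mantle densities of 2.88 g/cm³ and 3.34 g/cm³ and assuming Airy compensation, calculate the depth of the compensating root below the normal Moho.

34.4 km

In Airy isostatic equilibrium: the weight of the topography is balanced by the buoyancy of the root, ρ_c h = (ρ_m − ρ_c) r.
r = h · ρ_c / (ρ_m − ρ_c) = 5.496 km × 2.88 / (3.34 − 2.88) = 34.4 km.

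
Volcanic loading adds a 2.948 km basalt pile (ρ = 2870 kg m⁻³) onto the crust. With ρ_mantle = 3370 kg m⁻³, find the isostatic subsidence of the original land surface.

Subaerial loading: s = t ρ_load / ρ_m.
s = 2.948 km × 2870/3370 = 2.51 km.

2.51 km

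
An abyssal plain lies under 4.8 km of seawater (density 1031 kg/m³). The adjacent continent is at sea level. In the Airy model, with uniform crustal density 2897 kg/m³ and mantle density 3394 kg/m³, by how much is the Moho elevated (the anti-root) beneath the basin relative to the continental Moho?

By Archimedes' principle applied to the lithosphere: replacing crust with seawater at the top is compensated by replacing crust with mantle at the base: d (ρ_c − ρ_w) = a (ρ_m − ρ_c).
a = d (ρ_c − ρ_w)/(ρ_m − ρ_c) = 4.8 km × 1866/497 = 18 km.

18 km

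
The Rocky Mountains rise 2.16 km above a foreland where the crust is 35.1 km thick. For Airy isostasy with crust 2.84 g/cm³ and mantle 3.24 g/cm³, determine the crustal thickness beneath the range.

52.6 km

Root depth r = h ρ_c / (ρ_m − ρ_c) = 2.16 km × 2.84 / 0.4 = 15.34 km.
Total thickness = T + h + r = 35.1 km + 2.16 km + 15.34 km = 52.6 km.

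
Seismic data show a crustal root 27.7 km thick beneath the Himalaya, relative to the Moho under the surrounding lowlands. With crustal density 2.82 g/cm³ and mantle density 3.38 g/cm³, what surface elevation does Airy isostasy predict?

Equating mass per unit area of the two columns: ρ_c h = (ρ_m − ρ_c) r.
h = r (ρ_m − ρ_c) / ρ_c = 27.7 km × (3.38 − 2.82) / 2.82 = 5.5 km.

5.5 km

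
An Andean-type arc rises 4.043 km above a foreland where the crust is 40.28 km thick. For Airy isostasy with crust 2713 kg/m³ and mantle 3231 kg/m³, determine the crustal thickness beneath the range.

Root depth r = h ρ_c / (ρ_m − ρ_c) = 4.043 km × 2713 / 518 = 21.18 km.
Total thickness = T + h + r = 40.28 km + 4.043 km + 21.18 km = 65.5 km.

65.5 km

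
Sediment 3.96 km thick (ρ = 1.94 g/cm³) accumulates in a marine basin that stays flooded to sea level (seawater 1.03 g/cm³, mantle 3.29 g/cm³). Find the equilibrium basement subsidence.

1.59 km

Submarine loading: the sediment displaces seawater, and the subsidence is in turn flooded, so s (ρ_m − ρ_w) = t (ρ_sed − ρ_w).
s = 3.96 km × (1.94 − 1.03) / (3.29 − 1.03) = 1.59 km.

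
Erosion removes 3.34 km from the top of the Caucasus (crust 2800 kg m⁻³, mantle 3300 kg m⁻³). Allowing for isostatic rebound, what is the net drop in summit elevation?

Rebound u = e ρ_c/ρ_m = 3.34 km × 2800/3300 = 2.834 km.
Net surface drop = e − u = 3.34 km − 2.834 km = e (ρ_m − ρ_c)/ρ_m = 0.506 km.

0.506 km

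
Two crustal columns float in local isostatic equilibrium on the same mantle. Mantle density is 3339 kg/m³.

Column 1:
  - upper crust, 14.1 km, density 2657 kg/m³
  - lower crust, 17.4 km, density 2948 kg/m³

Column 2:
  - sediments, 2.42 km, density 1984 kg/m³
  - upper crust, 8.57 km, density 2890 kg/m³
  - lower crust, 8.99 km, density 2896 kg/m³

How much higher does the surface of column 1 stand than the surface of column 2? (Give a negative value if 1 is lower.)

For any compensation level in the mantle, the mantle terms cancel and isostasy reduces to e = (Σt_1 − Σt_2) − (Σ(ρt)_1 − Σ(ρt)_2) / ρ_m.
Σt_1 = 31.5 km; Σt_2 = 19.98 km; Σ(ρt)_1 = 88758.9; Σ(ρt)_2 = 55603.62 (in km·kg/m³).
e = (31.5 − 19.98) − (88758.9 − 55603.62) / 3339 = 1.59 km.

1.59 km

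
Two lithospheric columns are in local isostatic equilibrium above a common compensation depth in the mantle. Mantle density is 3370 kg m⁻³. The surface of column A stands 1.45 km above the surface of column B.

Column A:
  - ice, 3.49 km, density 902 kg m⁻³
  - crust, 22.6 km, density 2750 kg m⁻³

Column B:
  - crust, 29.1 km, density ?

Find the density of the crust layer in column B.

2760 kg m⁻³

Take the compensation level at the base of the deeper column (depth z_c below the surface of column A) and equate Σ ρ_i t_i down to z_c; mantle fills any gap and the z_c terms cancel.
Column A: 3.49×902 + 22.6×2750 + (z_c − 26.09)×3370
Column B: 1.45×0 + 29.1×ρ + (z_c − 1.45 − 29.1)×3370
The z_c×3370 term appears on both sides and cancels. Collect the known terms of each column as K = Σ(ρt)_known − 3370 × (depth of known layers): K_A = 65297.98 − 3370×26.09 = −22625.32; K_B = 0 − 3370×(1.45 + 29.1) = −102953.5.
Balance: K_A = K_B + 29.1×ρ, so ρ = (K_A − K_B)/29.1 = 80328.2/29.1 = 2760 kg m⁻³.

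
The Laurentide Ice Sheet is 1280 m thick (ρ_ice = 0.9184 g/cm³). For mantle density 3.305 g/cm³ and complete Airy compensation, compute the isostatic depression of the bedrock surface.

In Airy isostatic equilibrium: the ice load ρ_ice t is balanced by mantle displaced below, ρ_m s.
s = t ρ_ice / ρ_m = 1280 m × 0.9184/3.305 = 356 m.

356 m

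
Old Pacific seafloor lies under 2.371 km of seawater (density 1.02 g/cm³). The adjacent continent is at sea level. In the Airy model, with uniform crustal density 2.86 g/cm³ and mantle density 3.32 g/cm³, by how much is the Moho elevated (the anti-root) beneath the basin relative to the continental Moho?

9.48 km

By Archimedes' principle applied to the lithosphere: replacing crust with seawater at the top is compensated by replacing crust with mantle at the base: d (ρ_c − ρ_w) = a (ρ_m − ρ_c).
a = d (ρ_c − ρ_w)/(ρ_m − ρ_c) = 2.371 km × 1.84/0.46 = 9.48 km.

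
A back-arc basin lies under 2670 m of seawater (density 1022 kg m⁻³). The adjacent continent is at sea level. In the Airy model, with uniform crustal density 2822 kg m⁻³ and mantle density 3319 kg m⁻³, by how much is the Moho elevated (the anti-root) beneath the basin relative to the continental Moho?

Balancing pressure at the compensation depth: replacing crust with seawater at the top is compensated by replacing crust with mantle at the base: d (ρ_c − ρ_w) = a (ρ_m − ρ_c).
a = d (ρ_c − ρ_w)/(ρ_m − ρ_c) = 2670 m × 1800/497 = 9670 m.

9670 m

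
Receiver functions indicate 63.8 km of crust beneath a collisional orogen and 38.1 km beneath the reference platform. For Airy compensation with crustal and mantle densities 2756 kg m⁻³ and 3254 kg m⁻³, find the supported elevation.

Excess crust Δ = 63.8 km − 38.1 km = 25.7 km, split between elevation h and root r with h + r = Δ.
Airy balance ρ_c h = (ρ_m − ρ_c) r gives r = h ρ_c/(ρ_m − ρ_c), so h (1 + ρ_c/(ρ_m − ρ_c)) = Δ, i.e. h = Δ (ρ_m − ρ_c)/ρ_m.
h = 25.7 km × 498/3254 = 3.93 km.

3.93 km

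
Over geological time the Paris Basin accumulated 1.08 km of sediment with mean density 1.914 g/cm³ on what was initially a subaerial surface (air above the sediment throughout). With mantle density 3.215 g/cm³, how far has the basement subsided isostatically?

0.643 km

Subaerial load: s = t ρ_sed / ρ_m = 1.08 km × 1.914/3.215 = 0.643 km.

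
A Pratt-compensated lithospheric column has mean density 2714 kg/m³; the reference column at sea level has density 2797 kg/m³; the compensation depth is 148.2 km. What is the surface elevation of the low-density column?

4.53 km

ρ_ref D = ρ (D + h) → h = D (ρ_ref − ρ)/ρ.
h = 148.2 km × (2797 − 2714)/2714 = 4.53 km.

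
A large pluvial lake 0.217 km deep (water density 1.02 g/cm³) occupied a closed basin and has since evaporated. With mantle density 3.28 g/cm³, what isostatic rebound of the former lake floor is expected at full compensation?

u = d ρ_w/ρ_m = 0.217 km × 1.02/3.28 = 0.0675 km.

0.0675 km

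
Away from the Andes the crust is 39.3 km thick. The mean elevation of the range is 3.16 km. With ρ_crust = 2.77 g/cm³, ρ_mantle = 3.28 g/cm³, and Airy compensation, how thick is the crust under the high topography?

Root depth r = h ρ_c / (ρ_m − ρ_c) = 3.16 km × 2.77 / 0.51 = 17.16 km.
Total thickness = T + h + r = 39.3 km + 3.16 km + 17.16 km = 59.6 km.

59.6 km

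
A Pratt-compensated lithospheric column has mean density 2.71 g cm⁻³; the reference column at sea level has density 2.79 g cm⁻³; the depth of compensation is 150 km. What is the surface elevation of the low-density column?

ρ_ref D = ρ (D + h) → h = D (ρ_ref − ρ)/ρ.
h = 150 km × (2.79 − 2.71)/2.71 = 4.43 km.

4.43 km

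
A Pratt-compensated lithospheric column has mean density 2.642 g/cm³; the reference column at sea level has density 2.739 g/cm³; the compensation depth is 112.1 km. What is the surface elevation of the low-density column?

ρ_ref D = ρ (D + h) → h = D (ρ_ref − ρ)/ρ.
h = 112.1 km × (2.739 − 2.642)/2.642 = 4.12 km.

4.12 km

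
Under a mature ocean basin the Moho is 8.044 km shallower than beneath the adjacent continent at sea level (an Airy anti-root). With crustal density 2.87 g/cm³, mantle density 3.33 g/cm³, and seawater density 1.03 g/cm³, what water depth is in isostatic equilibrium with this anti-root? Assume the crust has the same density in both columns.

Replacing a thickness d of crust by seawater at the top must be balanced by replacing crust with mantle at the base: d (ρ_c − ρ_w) = a (ρ_m − ρ_c).
d = a (ρ_m − ρ_c)/(ρ_c − ρ_w) = 8.044 km × 0.46/1.84 = 2.01 km.

2.01 km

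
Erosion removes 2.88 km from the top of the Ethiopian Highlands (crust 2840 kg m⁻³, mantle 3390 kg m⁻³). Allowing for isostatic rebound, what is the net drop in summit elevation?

Rebound u = e ρ_c/ρ_m = 2.88 km × 2840/3390 = 2.413 km.
Net surface drop = e − u = 2.88 km − 2.413 km = e (ρ_m − ρ_c)/ρ_m = 0.467 km.

0.467 km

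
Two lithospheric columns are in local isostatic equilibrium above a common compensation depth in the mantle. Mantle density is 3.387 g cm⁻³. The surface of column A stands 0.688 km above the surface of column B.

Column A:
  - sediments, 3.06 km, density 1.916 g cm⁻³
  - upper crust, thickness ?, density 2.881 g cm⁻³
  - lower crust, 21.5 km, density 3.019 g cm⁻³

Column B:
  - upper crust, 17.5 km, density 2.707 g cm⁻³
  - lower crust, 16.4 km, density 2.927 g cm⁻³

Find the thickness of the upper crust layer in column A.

18.5 km

Take the compensation level at the base of the deeper column (depth z_c below the surface of column A) and equate Σ ρ_i t_i down to z_c; mantle fills any gap and the z_c terms cancel.
Column A: 3.06×1.916 + x×2.881 + 21.5×3.019 + (z_c − 24.56 − x)×3.387
Column B: 0.688×0 + 17.5×2.707 + 16.4×2.927 + (z_c − 0.688 − 33.9)×3.387
The z_c×3.387 term appears on both sides and cancels. Collect the known terms of each column as K = Σ(ρt)_known − 3.387 × (depth of known layers): K_A = 70.77146 − 3.387×24.56 = −12.41326; K_B = 95.3753 − 3.387×(0.688 + 33.9) = −21.774256.
Balance: K_A − x×(3.387 − 2.881) = K_B, so x = (K_A − K_B)/(3.387 − 2.881) = 9.361/0.506 = 18.5 km.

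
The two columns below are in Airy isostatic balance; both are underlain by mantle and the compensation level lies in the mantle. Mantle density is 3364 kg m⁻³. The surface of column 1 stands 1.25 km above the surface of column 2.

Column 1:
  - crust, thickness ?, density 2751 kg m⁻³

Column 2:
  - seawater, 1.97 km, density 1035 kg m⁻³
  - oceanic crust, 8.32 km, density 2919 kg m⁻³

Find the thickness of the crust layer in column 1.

20.4 km

Take the compensation level at the base of the deeper column (depth z_c below the surface of column 1) and equate Σ ρ_i t_i down to z_c; mantle fills any gap and the z_c terms cancel.
Column 1: x×2751 + (z_c − 0 − x)×3364
Column 2: 1.25×0 + 1.97×1035 + 8.32×2919 + (z_c − 1.25 − 10.29)×3364
The z_c×3364 term appears on both sides and cancels. Collect the known terms of each column as K = Σ(ρt)_known − 3364 × (depth of known layers): K_1 = 0 − 3364×0 = 0; K_2 = 26325.03 − 3364×(1.25 + 10.29) = −12495.53.
Balance: K_1 − x×(3364 − 2751) = K_2, so x = (K_1 − K_2)/(3364 − 2751) = 12495.5/613 = 20.4 km.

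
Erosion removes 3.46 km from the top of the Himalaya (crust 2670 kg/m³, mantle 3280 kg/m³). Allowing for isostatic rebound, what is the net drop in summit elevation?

0.643 km

Rebound u = e ρ_c/ρ_m = 3.46 km × 2670/3280 = 2.817 km.
Net surface drop = e − u = 3.46 km − 2.817 km = e (ρ_m − ρ_c)/ρ_m = 0.643 km.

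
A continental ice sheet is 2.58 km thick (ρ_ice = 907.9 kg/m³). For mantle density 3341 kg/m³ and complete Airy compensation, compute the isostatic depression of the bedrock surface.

In Airy isostatic equilibrium: the ice load ρ_ice t is balanced by mantle displaced below, ρ_m s.
s = t ρ_ice / ρ_m = 2.58 km × 907.9/3341 = 0.701 km.

0.701 km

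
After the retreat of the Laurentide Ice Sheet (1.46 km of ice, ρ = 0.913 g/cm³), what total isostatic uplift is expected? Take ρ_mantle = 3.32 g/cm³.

Removing the load lets mantle flow back in; uplift u satisfies ρ_ice t = ρ_m u.
u = t ρ_ice/ρ_m = 1.46 km × 0.913/3.32 = 0.402 km.

0.402 km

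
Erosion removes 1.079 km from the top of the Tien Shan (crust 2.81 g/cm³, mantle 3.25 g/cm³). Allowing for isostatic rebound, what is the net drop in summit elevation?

0.146 km

Rebound u = e ρ_c/ρ_m = 1.079 km × 2.81/3.25 = 0.9329 km.
Net surface drop = e − u = 1.079 km − 0.9329 km = e (ρ_m − ρ_c)/ρ_m = 0.146 km.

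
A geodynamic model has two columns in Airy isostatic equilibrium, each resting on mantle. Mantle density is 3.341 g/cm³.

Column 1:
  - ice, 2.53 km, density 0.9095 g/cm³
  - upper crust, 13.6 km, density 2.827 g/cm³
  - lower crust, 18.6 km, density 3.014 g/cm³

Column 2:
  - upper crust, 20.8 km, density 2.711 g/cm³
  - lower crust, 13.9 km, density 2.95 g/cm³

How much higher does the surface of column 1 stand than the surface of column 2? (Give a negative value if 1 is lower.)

0.205 km

For any compensation level in the mantle, the mantle terms cancel and isostasy reduces to e = (Σt_1 − Σt_2) − (Σ(ρt)_1 − Σ(ρt)_2) / ρ_m.
Σt_1 = 34.73 km; Σt_2 = 34.7 km; Σ(ρt)_1 = 96.808635; Σ(ρt)_2 = 97.3938 (in km·g/cm³).
e = (34.73 − 34.7) − (96.808635 − 97.3938) / 3.341 = 0.205 km.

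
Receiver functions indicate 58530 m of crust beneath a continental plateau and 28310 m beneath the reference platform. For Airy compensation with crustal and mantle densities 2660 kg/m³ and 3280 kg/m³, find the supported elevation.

Excess crust Δ = 58530 m − 28310 m = 30220 m, split between elevation h and root r with h + r = Δ.
Airy balance ρ_c h = (ρ_m − ρ_c) r gives r = h ρ_c/(ρ_m − ρ_c), so h (1 + ρ_c/(ρ_m − ρ_c)) = Δ, i.e. h = Δ (ρ_m − ρ_c)/ρ_m.
h = 30220 m × 620/3280 = 5710 m.

5710 m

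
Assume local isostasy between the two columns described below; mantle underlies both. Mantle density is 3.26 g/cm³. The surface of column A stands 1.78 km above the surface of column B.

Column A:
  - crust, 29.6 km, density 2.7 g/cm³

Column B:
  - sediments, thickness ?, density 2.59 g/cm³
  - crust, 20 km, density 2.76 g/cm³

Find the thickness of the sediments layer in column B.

1.15 km

Take the compensation level at the base of the deeper column (depth z_c below the surface of column A) and equate Σ ρ_i t_i down to z_c; mantle fills any gap and the z_c terms cancel.
Column A: 29.6×2.7 + (z_c − 29.6)×3.26
Column B: 1.78×0 + x×2.59 + 20×2.76 + (z_c − 1.78 − 20 − x)×3.26
The z_c×3.26 term appears on both sides and cancels. Collect the known terms of each column as K = Σ(ρt)_known − 3.26 × (depth of known layers): K_A = 79.92 − 3.26×29.6 = −16.576; K_B = 55.2 − 3.26×(1.78 + 20) = −15.8028.
Balance: K_A = K_B − x×(3.26 − 2.59), so x = (K_B − K_A)/(3.26 − 2.59) = 0.7732/0.67 = 1.15 km.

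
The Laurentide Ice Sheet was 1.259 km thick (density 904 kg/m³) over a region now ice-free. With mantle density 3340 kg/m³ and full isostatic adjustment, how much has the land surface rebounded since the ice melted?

0.341 km

Removing the load lets mantle flow back in; uplift u satisfies ρ_ice t = ρ_m u.
u = t ρ_ice/ρ_m = 1.259 km × 904/3340 = 0.341 km.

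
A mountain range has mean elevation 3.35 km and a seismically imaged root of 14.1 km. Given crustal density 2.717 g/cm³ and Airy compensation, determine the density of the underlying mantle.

3.36 g/cm³

Airy balance: ρ_c h = (ρ_m − ρ_c) r → ρ_m = ρ_c (1 + h/r).
ρ_m = 2.717 × (1 + 3.35 km/14.1 km) = 3.36 g/cm³.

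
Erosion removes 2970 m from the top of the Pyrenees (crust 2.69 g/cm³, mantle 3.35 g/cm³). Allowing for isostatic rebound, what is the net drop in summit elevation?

Rebound u = e ρ_c/ρ_m = 2970 m × 2.69/3.35 = 2385 m.
Net surface drop = e − u = 2970 m − 2385 m = e (ρ_m − ρ_c)/ρ_m = 585 m.

585 m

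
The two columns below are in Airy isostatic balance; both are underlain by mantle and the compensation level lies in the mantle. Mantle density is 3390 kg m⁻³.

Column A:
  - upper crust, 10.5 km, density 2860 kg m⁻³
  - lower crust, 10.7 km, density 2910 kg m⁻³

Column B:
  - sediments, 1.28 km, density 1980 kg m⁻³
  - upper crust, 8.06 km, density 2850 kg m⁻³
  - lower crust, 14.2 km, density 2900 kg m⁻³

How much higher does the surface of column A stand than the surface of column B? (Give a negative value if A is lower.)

For any compensation level in the mantle, the mantle terms cancel and isostasy reduces to e = (Σt_A − Σt_B) − (Σ(ρt)_A − Σ(ρt)_B) / ρ_m.
Σt_A = 21.2 km; Σt_B = 23.54 km; Σ(ρt)_A = 61167; Σ(ρt)_B = 66685.4 (in km·kg m⁻³).
e = (21.2 − 23.54) − (61167 − 66685.4) / 3390 = −0.712 km.

−0.712 km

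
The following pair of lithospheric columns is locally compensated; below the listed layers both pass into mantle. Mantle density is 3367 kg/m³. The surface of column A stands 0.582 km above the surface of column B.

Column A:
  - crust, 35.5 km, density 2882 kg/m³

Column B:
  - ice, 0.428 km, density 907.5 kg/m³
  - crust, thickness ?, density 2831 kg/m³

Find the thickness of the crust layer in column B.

26.5 km

Take the compensation level at the base of the deeper column (depth z_c below the surface of column A) and equate Σ ρ_i t_i down to z_c; mantle fills any gap and the z_c terms cancel.
Column A: 35.5×2882 + (z_c − 35.5)×3367
Column B: 0.582×0 + 0.428×907.5 + x×2831 + (z_c − 0.582 − 0.428 − x)×3367
The z_c×3367 term appears on both sides and cancels. Collect the known terms of each column as K = Σ(ρt)_known − 3367 × (depth of known layers): K_A = 102311 − 3367×35.5 = −17217.5; K_B = 388.41 − 3367×(0.582 + 0.428) = −3012.26.
Balance: K_A = K_B − x×(3367 − 2831), so x = (K_B − K_A)/(3367 − 2831) = 14205.2/536 = 26.5 km.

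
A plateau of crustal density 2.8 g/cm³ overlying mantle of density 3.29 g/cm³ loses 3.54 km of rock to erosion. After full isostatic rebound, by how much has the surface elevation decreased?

Rebound u = e ρ_c/ρ_m = 3.54 km × 2.8/3.29 = 3.013 km.
Net surface drop = e − u = 3.54 km − 3.013 km = e (ρ_m − ρ_c)/ρ_m = 0.527 km.

0.527 km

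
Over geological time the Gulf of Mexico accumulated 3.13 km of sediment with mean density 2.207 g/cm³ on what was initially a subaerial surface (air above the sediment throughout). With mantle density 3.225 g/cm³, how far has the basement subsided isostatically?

Subaerial load: s = t ρ_sed / ρ_m = 3.13 km × 2.207/3.225 = 2.14 km.

2.14 km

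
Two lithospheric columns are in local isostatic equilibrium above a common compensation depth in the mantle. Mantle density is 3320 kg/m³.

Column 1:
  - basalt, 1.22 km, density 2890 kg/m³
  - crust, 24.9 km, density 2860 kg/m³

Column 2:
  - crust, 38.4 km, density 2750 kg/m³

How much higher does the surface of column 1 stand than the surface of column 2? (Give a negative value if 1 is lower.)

For any compensation level in the mantle, the mantle terms cancel and isostasy reduces to e = (Σt_1 − Σt_2) − (Σ(ρt)_1 − Σ(ρt)_2) / ρ_m.
Σt_1 = 26.12 km; Σt_2 = 38.4 km; Σ(ρt)_1 = 74739.8; Σ(ρt)_2 = 105600 (in km·kg/m³).
e = (26.12 − 38.4) − (74739.8 − 105600) / 3320 = −2.98 km.

−2.98 km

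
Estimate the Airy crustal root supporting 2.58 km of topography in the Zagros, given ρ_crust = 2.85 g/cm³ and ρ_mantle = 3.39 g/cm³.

Equating mass per unit area of the two columns: the weight of the topography is balanced by the buoyancy of the root, ρ_c h = (ρ_m − ρ_c) r.
r = h · ρ_c / (ρ_m − ρ_c) = 2.58 km × 2.85 / (3.39 − 2.85) = 13.6 km.

13.6 km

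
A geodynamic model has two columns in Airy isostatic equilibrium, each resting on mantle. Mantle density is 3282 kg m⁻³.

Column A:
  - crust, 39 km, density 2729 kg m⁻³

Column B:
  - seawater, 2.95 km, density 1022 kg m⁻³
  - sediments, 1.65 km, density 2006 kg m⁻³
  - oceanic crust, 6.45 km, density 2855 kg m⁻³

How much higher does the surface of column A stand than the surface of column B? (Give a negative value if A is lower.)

For any compensation level in the mantle, the mantle terms cancel and isostasy reduces to e = (Σt_A − Σt_B) − (Σ(ρt)_A − Σ(ρt)_B) / ρ_m.
Σt_A = 39 km; Σt_B = 11.05 km; Σ(ρt)_A = 106431; Σ(ρt)_B = 24739.55 (in km·kg m⁻³).
e = (39 − 11.05) − (106431 − 24739.55) / 3282 = 3.06 km.

3.06 km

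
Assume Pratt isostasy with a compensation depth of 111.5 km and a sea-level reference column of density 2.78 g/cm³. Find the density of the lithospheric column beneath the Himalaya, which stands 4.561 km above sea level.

2.67 g/cm³

Pratt balance: ρ_ref D = ρ (D + h).
ρ = ρ_ref D/(D + h) = 2.78 × 111.5 km/(111.5 km + 4.561 km) = 2.67 g/cm³.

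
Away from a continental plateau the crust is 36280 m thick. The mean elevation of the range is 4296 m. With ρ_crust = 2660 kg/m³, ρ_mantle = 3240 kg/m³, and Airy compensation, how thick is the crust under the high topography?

Root depth r = h ρ_c / (ρ_m − ρ_c) = 4296 m × 2660 / 580 = 19700 m.
Total thickness = T + h + r = 36280 m + 4296 m + 19700 m = 60300 m.

60300 m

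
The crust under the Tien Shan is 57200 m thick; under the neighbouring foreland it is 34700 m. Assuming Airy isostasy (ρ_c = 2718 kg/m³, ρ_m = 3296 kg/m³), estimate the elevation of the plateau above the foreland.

Excess crust Δ = 57200 m − 34700 m = 22500 m, split between elevation h and root r with h + r = Δ.
Airy balance ρ_c h = (ρ_m − ρ_c) r gives r = h ρ_c/(ρ_m − ρ_c), so h (1 + ρ_c/(ρ_m − ρ_c)) = Δ, i.e. h = Δ (ρ_m − ρ_c)/ρ_m.
h = 22500 m × 578/3296 = 3950 m.

3950 m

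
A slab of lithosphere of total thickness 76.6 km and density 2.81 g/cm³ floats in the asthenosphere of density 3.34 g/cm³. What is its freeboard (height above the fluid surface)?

Floating equilibrium: submerged depth d = t ρ_obj/ρ_fluid = 76.6 km × 2.81/3.34 = 64.44 km.
Freeboard = t − d = 76.6 km − 64.44 km = 12.2 km.

12.2 km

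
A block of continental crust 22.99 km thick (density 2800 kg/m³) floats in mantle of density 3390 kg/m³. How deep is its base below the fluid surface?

19 km

Draft d = t ρ_obj/ρ_fluid = 22.99 km × 2800/3390 = 19 km.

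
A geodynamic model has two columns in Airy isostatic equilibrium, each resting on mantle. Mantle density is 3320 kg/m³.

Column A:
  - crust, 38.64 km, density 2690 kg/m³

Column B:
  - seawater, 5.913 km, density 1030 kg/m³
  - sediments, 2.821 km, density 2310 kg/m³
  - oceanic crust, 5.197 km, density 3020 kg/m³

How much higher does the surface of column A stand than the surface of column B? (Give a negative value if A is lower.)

1.93 km

For any compensation level in the mantle, the mantle terms cancel and isostasy reduces to e = (Σt_A − Σt_B) − (Σ(ρt)_A − Σ(ρt)_B) / ρ_m.
Σt_A = 38.64 km; Σt_B = 13.931 km; Σ(ρt)_A = 103941.6; Σ(ρt)_B = 28301.84 (in km·kg/m³).
e = (38.64 − 13.931) − (103941.6 − 28301.84) / 3320 = 1.93 km.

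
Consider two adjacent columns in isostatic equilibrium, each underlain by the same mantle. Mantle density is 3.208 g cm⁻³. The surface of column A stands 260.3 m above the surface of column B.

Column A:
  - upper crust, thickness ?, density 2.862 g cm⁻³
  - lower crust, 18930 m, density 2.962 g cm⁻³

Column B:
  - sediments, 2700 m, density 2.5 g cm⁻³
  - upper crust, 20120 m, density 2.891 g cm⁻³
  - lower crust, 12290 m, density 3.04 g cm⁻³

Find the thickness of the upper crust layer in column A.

Take the compensation level at the base of the deeper column (depth z_c below the surface of column A) and equate Σ ρ_i t_i down to z_c; mantle fills any gap and the z_c terms cancel.
Column A: x×2.862 + 18930×2.962 + (z_c − 18930 − x)×3.208
Column B: 260.3×0 + 2700×2.5 + 20120×2.891 + 12290×3.04 + (z_c − 260.3 − 35110)×3.208
The z_c×3.208 term appears on both sides and cancels. Collect the known terms of each column as K = Σ(ρt)_known − 3.208 × (depth of known layers): K_A = 56070.66 − 3.208×18930 = −4656.78; K_B = 102278.52 − 3.208×(260.3 + 35110) = −11189.4024.
Balance: K_A − x×(3.208 − 2.862) = K_B, so x = (K_A − K_B)/(3.208 − 2.862) = 6532.62/0.346 = 18900 m.

18900 m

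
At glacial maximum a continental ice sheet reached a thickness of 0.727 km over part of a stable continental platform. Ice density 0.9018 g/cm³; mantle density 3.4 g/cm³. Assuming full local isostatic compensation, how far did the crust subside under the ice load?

0.193 km

For local isostatic compensation: the ice load ρ_ice t is balanced by mantle displaced below, ρ_m s.
s = t ρ_ice / ρ_m = 0.727 km × 0.9018/3.4 = 0.193 km.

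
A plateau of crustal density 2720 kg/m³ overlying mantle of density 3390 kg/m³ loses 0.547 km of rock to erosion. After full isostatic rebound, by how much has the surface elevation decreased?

Rebound u = e ρ_c/ρ_m = 0.547 km × 2720/3390 = 0.4389 km.
Net surface drop = e − u = 0.547 km − 0.4389 km = e (ρ_m − ρ_c)/ρ_m = 0.108 km.

0.108 km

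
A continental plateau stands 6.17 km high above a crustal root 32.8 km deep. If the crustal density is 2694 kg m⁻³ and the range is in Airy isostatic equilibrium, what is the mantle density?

3200 kg m⁻³

Airy balance: ρ_c h = (ρ_m − ρ_c) r → ρ_m = ρ_c (1 + h/r).
ρ_m = 2694 × (1 + 6.17 km/32.8 km) = 3200 kg m⁻³.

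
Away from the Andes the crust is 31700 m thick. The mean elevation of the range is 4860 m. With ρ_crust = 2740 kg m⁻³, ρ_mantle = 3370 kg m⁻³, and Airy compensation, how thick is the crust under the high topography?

57700 m

Root depth r = h ρ_c / (ρ_m − ρ_c) = 4860 m × 2740 / 630 = 21140 m.
Total thickness = T + h + r = 31700 m + 4860 m + 21140 m = 57700 m.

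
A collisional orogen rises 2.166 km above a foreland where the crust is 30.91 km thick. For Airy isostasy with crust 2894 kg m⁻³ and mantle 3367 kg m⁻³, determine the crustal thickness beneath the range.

Root depth r = h ρ_c / (ρ_m − ρ_c) = 2.166 km × 2894 / 473 = 13.25 km.
Total thickness = T + h + r = 30.91 km + 2.166 km + 13.25 km = 46.3 km.

46.3 km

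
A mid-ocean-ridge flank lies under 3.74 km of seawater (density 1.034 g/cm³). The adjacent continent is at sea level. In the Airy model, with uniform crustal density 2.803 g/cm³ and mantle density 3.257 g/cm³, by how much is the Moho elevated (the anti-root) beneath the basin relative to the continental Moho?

14.6 km

Balancing pressure at the compensation depth: replacing crust with seawater at the top is compensated by replacing crust with mantle at the base: d (ρ_c − ρ_w) = a (ρ_m − ρ_c).
a = d (ρ_c − ρ_w)/(ρ_m − ρ_c) = 3.74 km × 1.769/0.454 = 14.6 km.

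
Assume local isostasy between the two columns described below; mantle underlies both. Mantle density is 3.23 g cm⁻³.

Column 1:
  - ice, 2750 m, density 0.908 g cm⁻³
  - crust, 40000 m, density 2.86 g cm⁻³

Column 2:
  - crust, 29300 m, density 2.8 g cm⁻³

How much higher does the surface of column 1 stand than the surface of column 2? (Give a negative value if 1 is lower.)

2660 m

For any compensation level in the mantle, the mantle terms cancel and isostasy reduces to e = (Σt_1 − Σt_2) − (Σ(ρt)_1 − Σ(ρt)_2) / ρ_m.
Σt_1 = 42750 m; Σt_2 = 29300 m; Σ(ρt)_1 = 116897; Σ(ρt)_2 = 82040 (in m·g cm⁻³).
e = (42750 − 29300) − (116897 − 82040) / 3.23 = 2660 m.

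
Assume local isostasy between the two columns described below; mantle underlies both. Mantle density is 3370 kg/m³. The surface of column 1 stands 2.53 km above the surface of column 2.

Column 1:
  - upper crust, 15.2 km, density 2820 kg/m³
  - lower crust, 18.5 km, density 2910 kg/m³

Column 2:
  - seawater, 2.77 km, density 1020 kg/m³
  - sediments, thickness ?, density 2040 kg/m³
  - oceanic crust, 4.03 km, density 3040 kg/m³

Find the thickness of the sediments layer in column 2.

0.379 km

Take the compensation level at the base of the deeper column (depth z_c below the surface of column 1) and equate Σ ρ_i t_i down to z_c; mantle fills any gap and the z_c terms cancel.
Column 1: 15.2×2820 + 18.5×2910 + (z_c − 33.7)×3370
Column 2: 2.53×0 + 2.77×1020 + x×2040 + 4.03×3040 + (z_c − 2.53 − 6.8 − x)×3370
The z_c×3370 term appears on both sides and cancels. Collect the known terms of each column as K = Σ(ρt)_known − 3370 × (depth of known layers): K_1 = 96699 − 3370×33.7 = −16870; K_2 = 15076.6 − 3370×(2.53 + 6.8) = −16365.5.
Balance: K_1 = K_2 − x×(3370 − 2040), so x = (K_2 − K_1)/(3370 − 2040) = 504.5/1330 = 0.379 km.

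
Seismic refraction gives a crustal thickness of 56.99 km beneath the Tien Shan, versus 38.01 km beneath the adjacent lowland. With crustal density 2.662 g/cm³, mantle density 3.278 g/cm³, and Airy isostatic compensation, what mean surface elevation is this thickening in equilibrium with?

Excess crust Δ = 56.99 km − 38.01 km = 18.98 km, split between elevation h and root r with h + r = Δ.
Airy balance ρ_c h = (ρ_m − ρ_c) r gives r = h ρ_c/(ρ_m − ρ_c), so h (1 + ρ_c/(ρ_m − ρ_c)) = Δ, i.e. h = Δ (ρ_m − ρ_c)/ρ_m.
h = 18.98 km × 0.616/3.278 = 3.57 km.

3.57 km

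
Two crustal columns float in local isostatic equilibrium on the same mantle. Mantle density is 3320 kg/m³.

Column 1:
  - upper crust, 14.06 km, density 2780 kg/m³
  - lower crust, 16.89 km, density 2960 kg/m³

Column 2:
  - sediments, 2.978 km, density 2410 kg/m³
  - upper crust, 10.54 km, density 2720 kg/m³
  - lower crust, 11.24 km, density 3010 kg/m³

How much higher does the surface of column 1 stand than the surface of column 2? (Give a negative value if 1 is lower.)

For any compensation level in the mantle, the mantle terms cancel and isostasy reduces to e = (Σt_1 − Σt_2) − (Σ(ρt)_1 − Σ(ρt)_2) / ρ_m.
Σt_1 = 30.95 km; Σt_2 = 24.758 km; Σ(ρt)_1 = 89081.2; Σ(ρt)_2 = 69678.18 (in km·kg/m³).
e = (30.95 − 24.758) − (89081.2 − 69678.18) / 3320 = 0.348 km.

0.348 km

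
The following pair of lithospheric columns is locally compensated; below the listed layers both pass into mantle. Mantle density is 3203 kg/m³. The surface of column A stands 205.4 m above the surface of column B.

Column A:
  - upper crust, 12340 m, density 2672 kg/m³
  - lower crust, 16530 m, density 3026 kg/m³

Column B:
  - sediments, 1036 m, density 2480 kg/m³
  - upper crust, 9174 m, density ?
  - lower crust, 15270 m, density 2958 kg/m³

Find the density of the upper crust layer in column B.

2730 kg/m³

Take the compensation level at the base of the deeper column (depth z_c below the surface of column A) and equate Σ ρ_i t_i down to z_c; mantle fills any gap and the z_c terms cancel.
Column A: 12340×2672 + 16530×3026 + (z_c − 28870)×3203
Column B: 205.4×0 + 1036×2480 + 9174×ρ + 15270×2958 + (z_c − 205.4 − 25480)×3203
The z_c×3203 term appears on both sides and cancels. Collect the known terms of each column as K = Σ(ρt)_known − 3203 × (depth of known layers): K_A = 82992260 − 3203×28870 = −9478350; K_B = 47737940 − 3203×(205.4 + 25480) = −34532396.2.
Balance: K_A = K_B + 9174×ρ, so ρ = (K_A − K_B)/9174 = 25054000/9174 = 2730 kg/m³.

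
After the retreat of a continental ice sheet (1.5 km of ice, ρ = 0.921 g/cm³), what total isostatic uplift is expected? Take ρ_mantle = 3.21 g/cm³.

Removing the load lets mantle flow back in; uplift u satisfies ρ_ice t = ρ_m u.
u = t ρ_ice/ρ_m = 1.5 km × 0.921/3.21 = 0.43 km.

0.43 km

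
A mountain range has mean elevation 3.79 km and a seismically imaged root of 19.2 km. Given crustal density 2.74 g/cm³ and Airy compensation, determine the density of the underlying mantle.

Airy balance: ρ_c h = (ρ_m − ρ_c) r → ρ_m = ρ_c (1 + h/r).
ρ_m = 2.74 × (1 + 3.79 km/19.2 km) = 3.28 g/cm³.

3.28 g/cm³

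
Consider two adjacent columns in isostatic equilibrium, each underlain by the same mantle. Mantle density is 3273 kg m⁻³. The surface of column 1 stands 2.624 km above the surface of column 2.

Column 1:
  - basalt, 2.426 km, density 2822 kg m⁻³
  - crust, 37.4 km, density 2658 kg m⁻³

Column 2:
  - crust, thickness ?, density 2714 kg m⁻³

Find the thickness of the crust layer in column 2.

27.7 km

Take the compensation level at the base of the deeper column (depth z_c below the surface of column 1) and equate Σ ρ_i t_i down to z_c; mantle fills any gap and the z_c terms cancel.
Column 1: 2.426×2822 + 37.4×2658 + (z_c − 39.826)×3273
Column 2: 2.624×0 + x×2714 + (z_c − 2.624 − 0 − x)×3273
The z_c×3273 term appears on both sides and cancels. Collect the known terms of each column as K = Σ(ρt)_known − 3273 × (depth of known layers): K_1 = 106255.372 − 3273×39.826 = −24095.126; K_2 = 0 − 3273×(2.624 + 0) = −8588.352.
Balance: K_1 = K_2 − x×(3273 − 2714), so x = (K_2 − K_1)/(3273 − 2714) = 15506.8/559 = 27.7 km.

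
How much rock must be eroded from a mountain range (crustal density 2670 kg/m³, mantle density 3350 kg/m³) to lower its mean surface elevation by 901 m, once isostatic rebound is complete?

Net drop Δ = e − u = e − e ρ_c/ρ_m = e (ρ_m − ρ_c)/ρ_m.
e = Δ ρ_m/(ρ_m − ρ_c) = 901 m × 3350/680 = 4440 m.

4440 m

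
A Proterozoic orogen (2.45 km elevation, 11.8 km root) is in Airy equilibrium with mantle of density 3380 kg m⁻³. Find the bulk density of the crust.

ρ_c h = (ρ_m − ρ_c) r → ρ_c (h + r) = ρ_m r → ρ_c = ρ_m r / (h + r).
ρ_c = 3380 × 11.8 km / (2.45 km + 11.8 km) = 2800 kg m⁻³.

2800 kg m⁻³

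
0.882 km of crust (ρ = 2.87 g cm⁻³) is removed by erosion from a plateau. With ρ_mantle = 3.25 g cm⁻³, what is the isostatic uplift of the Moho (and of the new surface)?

Unloading: uplift u = e ρ_c/ρ_m = 0.882 km × 2.87/3.25 = 0.779 km.

0.779 km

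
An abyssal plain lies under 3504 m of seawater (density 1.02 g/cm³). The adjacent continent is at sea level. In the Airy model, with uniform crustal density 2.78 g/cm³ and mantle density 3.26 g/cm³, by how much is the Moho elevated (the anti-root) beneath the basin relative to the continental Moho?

For local isostatic compensation: replacing crust with seawater at the top is compensated by replacing crust with mantle at the base: d (ρ_c − ρ_w) = a (ρ_m − ρ_c).
a = d (ρ_c − ρ_w)/(ρ_m − ρ_c) = 3504 m × 1.76/0.48 = 12800 m.

12800 m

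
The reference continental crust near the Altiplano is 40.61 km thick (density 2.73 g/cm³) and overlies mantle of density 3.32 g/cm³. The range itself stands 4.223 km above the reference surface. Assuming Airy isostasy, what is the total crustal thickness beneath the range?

Root depth r = h ρ_c / (ρ_m − ρ_c) = 4.223 km × 2.73 / 0.59 = 19.54 km.
Total thickness = T + h + r = 40.61 km + 4.223 km + 19.54 km = 64.4 km.

64.4 km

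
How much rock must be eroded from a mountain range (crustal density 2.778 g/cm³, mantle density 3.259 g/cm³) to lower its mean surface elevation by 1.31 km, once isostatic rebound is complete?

Net drop Δ = e − u = e − e ρ_c/ρ_m = e (ρ_m − ρ_c)/ρ_m.
e = Δ ρ_m/(ρ_m − ρ_c) = 1.31 km × 3.259/0.481 = 8.88 km.

8.88 km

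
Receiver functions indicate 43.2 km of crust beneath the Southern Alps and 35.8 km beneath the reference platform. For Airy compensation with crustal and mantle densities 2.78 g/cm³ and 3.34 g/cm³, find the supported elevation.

1.24 km

Excess crust Δ = 43.2 km − 35.8 km = 7.4 km, split between elevation h and root r with h + r = Δ.
Airy balance ρ_c h = (ρ_m − ρ_c) r gives r = h ρ_c/(ρ_m − ρ_c), so h (1 + ρ_c/(ρ_m − ρ_c)) = Δ, i.e. h = Δ (ρ_m − ρ_c)/ρ_m.
h = 7.4 km × 0.56/3.34 = 1.24 km.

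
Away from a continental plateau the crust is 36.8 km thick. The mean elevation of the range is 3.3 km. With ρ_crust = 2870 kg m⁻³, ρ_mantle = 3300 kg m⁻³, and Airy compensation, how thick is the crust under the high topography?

Root depth r = h ρ_c / (ρ_m − ρ_c) = 3.3 km × 2870 / 430 = 22.03 km.
Total thickness = T + h + r = 36.8 km + 3.3 km + 22.03 km = 62.1 km.

62.1 km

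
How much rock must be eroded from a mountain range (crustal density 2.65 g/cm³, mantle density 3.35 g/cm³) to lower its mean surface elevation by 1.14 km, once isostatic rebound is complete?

5.46 km

Net drop Δ = e − u = e − e ρ_c/ρ_m = e (ρ_m − ρ_c)/ρ_m.
e = Δ ρ_m/(ρ_m − ρ_c) = 1.14 km × 3.35/0.7 = 5.46 km.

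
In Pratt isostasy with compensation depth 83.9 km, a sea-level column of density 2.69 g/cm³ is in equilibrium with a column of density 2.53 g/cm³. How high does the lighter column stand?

ρ_ref D = ρ (D + h) → h = D (ρ_ref − ρ)/ρ.
h = 83.9 km × (2.69 − 2.53)/2.53 = 5.31 km.

5.31 km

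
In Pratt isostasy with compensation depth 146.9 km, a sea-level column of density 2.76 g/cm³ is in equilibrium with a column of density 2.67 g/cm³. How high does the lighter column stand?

ρ_ref D = ρ (D + h) → h = D (ρ_ref − ρ)/ρ.
h = 146.9 km × (2.76 − 2.67)/2.67 = 4.95 km.

4.95 km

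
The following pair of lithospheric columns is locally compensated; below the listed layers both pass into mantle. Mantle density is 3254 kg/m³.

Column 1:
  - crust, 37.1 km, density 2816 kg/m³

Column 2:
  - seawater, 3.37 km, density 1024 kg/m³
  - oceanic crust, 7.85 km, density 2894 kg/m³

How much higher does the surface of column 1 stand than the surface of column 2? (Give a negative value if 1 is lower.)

1.82 km

For any compensation level in the mantle, the mantle terms cancel and isostasy reduces to e = (Σt_1 − Σt_2) − (Σ(ρt)_1 − Σ(ρt)_2) / ρ_m.
Σt_1 = 37.1 km; Σt_2 = 11.22 km; Σ(ρt)_1 = 104473.6; Σ(ρt)_2 = 26168.78 (in km·kg/m³).
e = (37.1 − 11.22) − (104473.6 − 26168.78) / 3254 = 1.82 km.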